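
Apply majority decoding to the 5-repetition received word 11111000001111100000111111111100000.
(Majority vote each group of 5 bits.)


Groups: 11111, 00000, 11111, 00000, 11111, 11111, 00000
Majority votes: 1010110

1010110


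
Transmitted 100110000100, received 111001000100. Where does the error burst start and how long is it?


XOR: 011111000000

Burst at position 1, length 5


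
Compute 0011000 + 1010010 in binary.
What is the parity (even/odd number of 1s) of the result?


0011000 = 24
1010010 = 82
Sum = 106 = 1101010
1s count = 4

even parity (4 ones in 1101010)


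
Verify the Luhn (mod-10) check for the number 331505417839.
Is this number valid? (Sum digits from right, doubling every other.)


Luhn sum = 58
58 mod 10 = 8

Invalid (Luhn sum mod 10 = 8)


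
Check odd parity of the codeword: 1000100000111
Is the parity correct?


Number of 1s: 5

Yes, parity is correct (5 ones)


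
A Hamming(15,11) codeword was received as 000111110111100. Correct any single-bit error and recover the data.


Syndrome = 8: error at position 8

Data: 01110111100 (corrected bit 8)


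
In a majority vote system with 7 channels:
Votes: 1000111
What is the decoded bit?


Ones: 4 out of 7
Threshold: 4

1 (4/7 voted 1)


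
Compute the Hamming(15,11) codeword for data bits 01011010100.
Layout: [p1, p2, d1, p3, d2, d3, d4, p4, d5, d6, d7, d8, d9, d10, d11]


Parity bits: p1=1, p2=0, p3=1, p4=1

100110111010100


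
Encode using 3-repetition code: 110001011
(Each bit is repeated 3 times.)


Each bit -> 3 copies

111111000000000111000111111


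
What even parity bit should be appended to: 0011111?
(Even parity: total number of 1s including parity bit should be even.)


Number of 1s in data: 5
Parity bit: 1

1


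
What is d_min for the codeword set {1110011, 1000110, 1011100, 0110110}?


Comparing all pairs, minimum distance: 3
Can detect 2 errors, correct 1 errors

3


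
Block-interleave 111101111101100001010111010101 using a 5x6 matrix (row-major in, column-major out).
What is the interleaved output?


Matrix:
  111101
  111101
  100001
  010111
  010101
Read columns: 111001101111000110110001011111

111001101111000110110001011111


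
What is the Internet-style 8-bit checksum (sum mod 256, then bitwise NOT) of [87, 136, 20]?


Sum = 243 mod 256 = 243
Complement = 12

12


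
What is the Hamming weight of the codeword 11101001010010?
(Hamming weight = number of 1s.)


Counting 1s in 11101001010010

7


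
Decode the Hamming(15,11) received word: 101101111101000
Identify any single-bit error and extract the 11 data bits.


Syndrome = 0: no error detected

Data: 10111101000 (no errors)


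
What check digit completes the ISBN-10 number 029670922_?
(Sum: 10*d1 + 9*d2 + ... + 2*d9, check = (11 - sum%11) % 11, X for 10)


Weighted sum: 220
220 mod 11 = 0

Check digit: 0


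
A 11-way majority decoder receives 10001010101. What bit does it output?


Ones: 5 out of 11
Threshold: 6

0 (5/11 voted 1)


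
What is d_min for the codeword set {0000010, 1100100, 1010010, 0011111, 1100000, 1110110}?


Comparing all pairs, minimum distance: 1
Can detect 0 errors, correct 0 errors

1


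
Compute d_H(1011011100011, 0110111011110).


XOR: 1101100111101
Count of 1s: 9

9


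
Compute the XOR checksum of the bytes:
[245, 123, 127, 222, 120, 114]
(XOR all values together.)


XOR chain: 245 ^ 123 ^ 127 ^ 222 ^ 120 ^ 114 = 37

37


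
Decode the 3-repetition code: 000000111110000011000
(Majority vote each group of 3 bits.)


Groups: 000, 000, 111, 110, 000, 011, 000
Majority votes: 0011010

0011010


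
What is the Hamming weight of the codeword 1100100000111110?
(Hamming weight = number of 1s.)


Counting 1s in 1100100000111110

8


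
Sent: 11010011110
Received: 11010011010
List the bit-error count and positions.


XOR: 00000000100

1 error(s) at position(s): 8


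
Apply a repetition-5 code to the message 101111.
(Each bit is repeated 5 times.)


Each bit -> 5 copies

111110000011111111111111111111


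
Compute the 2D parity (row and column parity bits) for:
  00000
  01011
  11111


Row parities: 011
Column parities: 10100

Row P: 011, Col P: 10100, Corner: 0


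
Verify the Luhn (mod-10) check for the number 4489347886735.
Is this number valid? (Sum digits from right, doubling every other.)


Luhn sum = 83
83 mod 10 = 3

Invalid (Luhn sum mod 10 = 3)


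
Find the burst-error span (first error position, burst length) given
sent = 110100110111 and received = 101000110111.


XOR: 011100000000

Burst at position 1, length 3


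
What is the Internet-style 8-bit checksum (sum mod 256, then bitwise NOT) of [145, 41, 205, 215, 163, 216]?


Sum = 985 mod 256 = 217
Complement = 38

38


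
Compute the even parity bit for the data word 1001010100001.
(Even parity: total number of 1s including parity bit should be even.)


Number of 1s in data: 5
Parity bit: 1

1


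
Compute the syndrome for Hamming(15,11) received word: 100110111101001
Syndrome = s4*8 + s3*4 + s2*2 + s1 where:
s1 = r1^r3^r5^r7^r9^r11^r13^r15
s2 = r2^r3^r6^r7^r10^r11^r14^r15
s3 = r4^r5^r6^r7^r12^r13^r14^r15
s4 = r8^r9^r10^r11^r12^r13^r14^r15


s1=1, s2=1, s3=1, s4=1

Syndrome = 15 (error at position 15)


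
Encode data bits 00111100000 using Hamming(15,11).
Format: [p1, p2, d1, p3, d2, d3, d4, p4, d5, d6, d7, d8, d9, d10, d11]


Parity bits: p1=0, p2=1, p3=0, p4=0

010001101100000


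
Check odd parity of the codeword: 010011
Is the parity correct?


Number of 1s: 3

Yes, parity is correct (3 ones)


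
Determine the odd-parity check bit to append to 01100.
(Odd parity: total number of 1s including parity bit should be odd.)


Number of 1s in data: 2
Parity bit: 1

1


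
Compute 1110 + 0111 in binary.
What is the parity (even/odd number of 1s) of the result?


1110 = 14
0111 = 7
Sum = 21 = 10101
1s count = 3

odd parity (3 ones in 10101)


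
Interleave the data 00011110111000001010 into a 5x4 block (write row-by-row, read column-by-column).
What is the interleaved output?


Matrix:
  0001
  1110
  1110
  0000
  1010
Read columns: 01101011000110110000

01101011000110110000


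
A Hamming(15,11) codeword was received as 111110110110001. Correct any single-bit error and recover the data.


Syndrome = 0: no error detected

Data: 11010110001 (no errors)


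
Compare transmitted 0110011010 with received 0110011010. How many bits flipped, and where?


XOR: 0000000000

0 errors (received matches sent)


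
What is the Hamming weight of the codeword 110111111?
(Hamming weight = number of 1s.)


Counting 1s in 110111111

8


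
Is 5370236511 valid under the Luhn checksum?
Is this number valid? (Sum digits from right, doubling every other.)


Luhn sum = 27
27 mod 10 = 7

Invalid (Luhn sum mod 10 = 7)


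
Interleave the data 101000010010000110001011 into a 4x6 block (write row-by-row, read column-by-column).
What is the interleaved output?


Matrix:
  101000
  010010
  000110
  001011
Read columns: 100001001001001001110001

100001001001001001110001


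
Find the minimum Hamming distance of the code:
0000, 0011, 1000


Comparing all pairs, minimum distance: 1
Can detect 0 errors, correct 0 errors

1


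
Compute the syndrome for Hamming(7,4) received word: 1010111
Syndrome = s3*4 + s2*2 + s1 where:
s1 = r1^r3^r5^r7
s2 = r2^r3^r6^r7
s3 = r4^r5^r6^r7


s1=0, s2=1, s3=1

Syndrome = 6 (error at position 6)


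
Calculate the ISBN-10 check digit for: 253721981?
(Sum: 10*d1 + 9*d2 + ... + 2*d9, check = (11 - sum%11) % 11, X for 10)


Weighted sum: 217
217 mod 11 = 8

Check digit: 3


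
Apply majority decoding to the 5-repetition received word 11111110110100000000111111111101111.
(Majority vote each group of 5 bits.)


Groups: 11111, 11011, 01000, 00000, 11111, 11111, 01111
Majority votes: 1100111

1100111


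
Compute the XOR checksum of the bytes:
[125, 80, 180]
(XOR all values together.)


XOR chain: 125 ^ 80 ^ 180 = 153

153


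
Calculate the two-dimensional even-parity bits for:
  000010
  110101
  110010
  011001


Row parities: 1011
Column parities: 011100

Row P: 1011, Col P: 011100, Corner: 1


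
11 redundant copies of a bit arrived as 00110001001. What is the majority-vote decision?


Ones: 4 out of 11
Threshold: 6

0 (4/11 voted 1)


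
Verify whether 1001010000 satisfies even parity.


Number of 1s: 3

No, parity error (3 ones)


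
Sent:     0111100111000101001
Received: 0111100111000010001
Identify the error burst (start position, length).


XOR: 0000000000000111000

Burst at position 13, length 3


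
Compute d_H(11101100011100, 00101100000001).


XOR: 11000000011101
Count of 1s: 6

6


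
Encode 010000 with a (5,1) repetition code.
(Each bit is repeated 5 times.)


Each bit -> 5 copies

000001111100000000000000000000


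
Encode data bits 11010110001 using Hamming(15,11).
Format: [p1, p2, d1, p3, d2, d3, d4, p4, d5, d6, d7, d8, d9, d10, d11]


Parity bits: p1=1, p2=1, p3=1, p4=1

111110110110001


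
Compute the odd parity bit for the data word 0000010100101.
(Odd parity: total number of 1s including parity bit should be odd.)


Number of 1s in data: 4
Parity bit: 1

1


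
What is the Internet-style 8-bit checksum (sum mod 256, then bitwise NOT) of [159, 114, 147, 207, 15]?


Sum = 642 mod 256 = 130
Complement = 125

125


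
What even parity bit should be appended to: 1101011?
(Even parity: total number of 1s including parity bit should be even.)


Number of 1s in data: 5
Parity bit: 1

1


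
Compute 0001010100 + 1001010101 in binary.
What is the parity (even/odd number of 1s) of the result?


0001010100 = 84
1001010101 = 597
Sum = 681 = 1010101001
1s count = 5

odd parity (5 ones in 1010101001)


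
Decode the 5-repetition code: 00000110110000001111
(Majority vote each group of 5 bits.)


Groups: 00000, 11011, 00000, 01111
Majority votes: 0101

0101


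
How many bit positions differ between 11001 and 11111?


XOR: 00110
Count of 1s: 2

2


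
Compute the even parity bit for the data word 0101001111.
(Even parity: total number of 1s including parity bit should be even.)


Number of 1s in data: 6
Parity bit: 0

0


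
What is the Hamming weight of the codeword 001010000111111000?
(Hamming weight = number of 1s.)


Counting 1s in 001010000111111000

8


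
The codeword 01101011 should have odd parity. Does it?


Number of 1s: 5

Yes, parity is correct (5 ones)


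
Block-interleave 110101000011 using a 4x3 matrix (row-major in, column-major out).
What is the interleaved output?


Matrix:
  110
  101
  000
  011
Read columns: 110010010101

110010010101


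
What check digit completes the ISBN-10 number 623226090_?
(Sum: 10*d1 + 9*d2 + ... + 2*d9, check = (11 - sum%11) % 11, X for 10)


Weighted sum: 185
185 mod 11 = 9

Check digit: 2


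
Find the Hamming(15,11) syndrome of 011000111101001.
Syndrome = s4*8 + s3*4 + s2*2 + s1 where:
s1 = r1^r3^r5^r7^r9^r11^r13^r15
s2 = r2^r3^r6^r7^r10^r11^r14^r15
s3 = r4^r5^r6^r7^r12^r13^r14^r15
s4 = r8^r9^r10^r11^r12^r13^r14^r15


s1=0, s2=1, s3=1, s4=1

Syndrome = 14 (error at position 14)


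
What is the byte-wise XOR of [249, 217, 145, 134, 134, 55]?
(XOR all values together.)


XOR chain: 249 ^ 217 ^ 145 ^ 134 ^ 134 ^ 55 = 134

134


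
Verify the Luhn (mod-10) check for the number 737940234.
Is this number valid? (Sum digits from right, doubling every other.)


Luhn sum = 45
45 mod 10 = 5

Invalid (Luhn sum mod 10 = 5)


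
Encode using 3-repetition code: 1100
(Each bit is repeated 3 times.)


Each bit -> 3 copies

111111000000


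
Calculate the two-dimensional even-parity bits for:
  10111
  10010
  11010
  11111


Row parities: 0011
Column parities: 00000

Row P: 0011, Col P: 00000, Corner: 0


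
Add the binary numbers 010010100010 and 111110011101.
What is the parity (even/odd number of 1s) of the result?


010010100010 = 1186
111110011101 = 3997
Sum = 5183 = 1010000111111
1s count = 8

even parity (8 ones in 1010000111111)


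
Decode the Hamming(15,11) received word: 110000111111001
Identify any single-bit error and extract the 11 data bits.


Syndrome = 7: error at position 7

Data: 00001111001 (corrected bit 7)


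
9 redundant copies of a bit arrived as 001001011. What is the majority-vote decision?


Ones: 4 out of 9
Threshold: 5

0 (4/9 voted 1)


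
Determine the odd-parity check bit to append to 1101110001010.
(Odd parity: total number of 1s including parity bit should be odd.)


Number of 1s in data: 7
Parity bit: 0

0


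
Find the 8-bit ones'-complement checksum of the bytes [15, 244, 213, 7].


Sum = 479 mod 256 = 223
Complement = 32

32


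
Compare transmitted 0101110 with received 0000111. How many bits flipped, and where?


XOR: 0101001

3 error(s) at position(s): 1, 3, 6


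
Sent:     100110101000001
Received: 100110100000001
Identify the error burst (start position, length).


XOR: 000000001000000

Burst at position 8, length 1


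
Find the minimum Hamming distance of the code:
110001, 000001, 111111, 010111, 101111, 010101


Comparing all pairs, minimum distance: 1
Can detect 0 errors, correct 0 errors

1


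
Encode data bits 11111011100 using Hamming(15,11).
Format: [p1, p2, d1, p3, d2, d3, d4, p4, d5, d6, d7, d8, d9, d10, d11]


Parity bits: p1=0, p2=0, p3=1, p4=0

001111101011100


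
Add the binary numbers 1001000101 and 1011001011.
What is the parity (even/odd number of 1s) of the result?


1001000101 = 581
1011001011 = 715
Sum = 1296 = 10100010000
1s count = 3

odd parity (3 ones in 10100010000)


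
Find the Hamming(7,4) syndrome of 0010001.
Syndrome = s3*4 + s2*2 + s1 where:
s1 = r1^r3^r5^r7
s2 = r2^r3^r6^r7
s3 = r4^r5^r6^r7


s1=0, s2=0, s3=1

Syndrome = 4 (error at position 4)


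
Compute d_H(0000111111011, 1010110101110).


XOR: 1010001010101
Count of 1s: 6

6


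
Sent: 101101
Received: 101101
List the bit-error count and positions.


XOR: 000000

0 errors (received matches sent)


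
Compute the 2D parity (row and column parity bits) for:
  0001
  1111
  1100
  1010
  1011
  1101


Row parities: 100011
Column parities: 1110

Row P: 100011, Col P: 1110, Corner: 1


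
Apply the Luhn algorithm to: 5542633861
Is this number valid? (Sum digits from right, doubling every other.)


Luhn sum = 40
40 mod 10 = 0

Valid (Luhn sum mod 10 = 0)


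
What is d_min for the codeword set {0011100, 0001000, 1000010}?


Comparing all pairs, minimum distance: 2
Can detect 1 errors, correct 0 errors

2


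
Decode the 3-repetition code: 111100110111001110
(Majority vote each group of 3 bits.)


Groups: 111, 100, 110, 111, 001, 110
Majority votes: 101101

101101


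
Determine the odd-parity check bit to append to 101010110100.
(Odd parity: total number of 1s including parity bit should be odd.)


Number of 1s in data: 6
Parity bit: 1

1


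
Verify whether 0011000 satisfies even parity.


Number of 1s: 2

Yes, parity is correct (2 ones)


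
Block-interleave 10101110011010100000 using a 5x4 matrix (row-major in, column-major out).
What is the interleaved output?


Matrix:
  1010
  1110
  0110
  1010
  0000
Read columns: 11010011001111000000

11010011001111000000


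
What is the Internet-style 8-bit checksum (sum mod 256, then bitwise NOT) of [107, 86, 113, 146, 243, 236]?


Sum = 931 mod 256 = 163
Complement = 92

92


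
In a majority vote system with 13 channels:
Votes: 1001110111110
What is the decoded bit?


Ones: 9 out of 13
Threshold: 7

1 (9/13 voted 1)


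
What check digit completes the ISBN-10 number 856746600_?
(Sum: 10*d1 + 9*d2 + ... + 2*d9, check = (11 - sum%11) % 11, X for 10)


Weighted sum: 300
300 mod 11 = 3

Check digit: 8


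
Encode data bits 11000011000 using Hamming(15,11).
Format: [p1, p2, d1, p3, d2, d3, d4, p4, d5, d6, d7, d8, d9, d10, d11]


Parity bits: p1=1, p2=0, p3=0, p4=0

101010000011000


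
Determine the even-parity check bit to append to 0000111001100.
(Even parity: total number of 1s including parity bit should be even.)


Number of 1s in data: 5
Parity bit: 1

1


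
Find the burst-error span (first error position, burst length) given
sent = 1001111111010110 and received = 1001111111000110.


XOR: 0000000000010000

Burst at position 11, length 1


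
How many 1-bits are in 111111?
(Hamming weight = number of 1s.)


Counting 1s in 111111

6


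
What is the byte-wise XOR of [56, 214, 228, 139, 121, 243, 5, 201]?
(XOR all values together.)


XOR chain: 56 ^ 214 ^ 228 ^ 139 ^ 121 ^ 243 ^ 5 ^ 201 = 199

199


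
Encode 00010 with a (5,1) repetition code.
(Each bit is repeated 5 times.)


Each bit -> 5 copies

0000000000000001111100000


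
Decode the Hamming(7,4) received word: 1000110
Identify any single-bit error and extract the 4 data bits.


Syndrome = 2: error at position 2

Data: 0110 (corrected bit 2)


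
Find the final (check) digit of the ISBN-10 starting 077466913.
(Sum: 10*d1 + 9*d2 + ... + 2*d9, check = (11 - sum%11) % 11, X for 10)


Weighted sum: 258
258 mod 11 = 5

Check digit: 6


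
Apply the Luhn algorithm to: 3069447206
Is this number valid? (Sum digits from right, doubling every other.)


Luhn sum = 43
43 mod 10 = 3

Invalid (Luhn sum mod 10 = 3)


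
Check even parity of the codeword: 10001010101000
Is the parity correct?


Number of 1s: 5

No, parity error (5 ones)


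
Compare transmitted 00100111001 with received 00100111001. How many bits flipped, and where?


XOR: 00000000000

0 errors (received matches sent)


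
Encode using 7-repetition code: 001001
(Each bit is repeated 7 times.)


Each bit -> 7 copies

000000000000001111111000000000000001111111


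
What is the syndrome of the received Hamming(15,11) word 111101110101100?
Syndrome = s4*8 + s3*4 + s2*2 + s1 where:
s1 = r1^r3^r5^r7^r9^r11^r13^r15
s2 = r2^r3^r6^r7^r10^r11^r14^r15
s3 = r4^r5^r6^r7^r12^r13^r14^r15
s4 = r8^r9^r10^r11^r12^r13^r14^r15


s1=0, s2=1, s3=1, s4=0

Syndrome = 6 (error at position 6)


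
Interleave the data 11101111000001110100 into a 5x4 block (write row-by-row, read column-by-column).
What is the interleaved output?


Matrix:
  1110
  1111
  0000
  0111
  0100
Read columns: 11000110111101001010

11000110111101001010


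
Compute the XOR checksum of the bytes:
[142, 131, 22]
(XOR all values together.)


XOR chain: 142 ^ 131 ^ 22 = 27

27


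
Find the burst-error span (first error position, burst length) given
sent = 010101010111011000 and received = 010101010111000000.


XOR: 000000000000011000

Burst at position 13, length 2


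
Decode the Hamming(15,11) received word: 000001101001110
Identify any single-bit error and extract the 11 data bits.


Syndrome = 7: error at position 7

Data: 00101001110 (corrected bit 7)


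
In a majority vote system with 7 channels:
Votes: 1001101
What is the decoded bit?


Ones: 4 out of 7
Threshold: 4

1 (4/7 voted 1)


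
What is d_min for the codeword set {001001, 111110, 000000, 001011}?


Comparing all pairs, minimum distance: 1
Can detect 0 errors, correct 0 errors

1


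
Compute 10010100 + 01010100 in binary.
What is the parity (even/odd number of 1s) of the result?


10010100 = 148
01010100 = 84
Sum = 232 = 11101000
1s count = 4

even parity (4 ones in 11101000)


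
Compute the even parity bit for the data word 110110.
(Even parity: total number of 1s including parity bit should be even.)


Number of 1s in data: 4
Parity bit: 0

0


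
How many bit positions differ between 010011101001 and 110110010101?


XOR: 100101111100
Count of 1s: 7

7


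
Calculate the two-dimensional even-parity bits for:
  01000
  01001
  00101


Row parities: 100
Column parities: 00100

Row P: 100, Col P: 00100, Corner: 1


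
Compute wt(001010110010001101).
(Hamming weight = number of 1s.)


Counting 1s in 001010110010001101

8


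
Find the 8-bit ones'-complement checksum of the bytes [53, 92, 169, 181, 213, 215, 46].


Sum = 969 mod 256 = 201
Complement = 54

54


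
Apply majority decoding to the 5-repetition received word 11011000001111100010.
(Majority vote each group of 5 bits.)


Groups: 11011, 00000, 11111, 00010
Majority votes: 1010

1010


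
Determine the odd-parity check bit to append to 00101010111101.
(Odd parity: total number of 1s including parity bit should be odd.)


Number of 1s in data: 8
Parity bit: 1

1


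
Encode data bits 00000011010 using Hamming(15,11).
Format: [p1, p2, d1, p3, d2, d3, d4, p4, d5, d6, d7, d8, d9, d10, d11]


Parity bits: p1=1, p2=0, p3=0, p4=1

100000010011010


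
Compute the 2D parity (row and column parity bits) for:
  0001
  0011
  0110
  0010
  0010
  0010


Row parities: 100111
Column parities: 0110

Row P: 100111, Col P: 0110, Corner: 0


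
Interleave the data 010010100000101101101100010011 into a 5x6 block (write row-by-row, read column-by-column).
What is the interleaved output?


Matrix:
  010010
  100000
  101101
  101100
  010011
Read columns: 011101000100110001101000100101

011101000100110001101000100101


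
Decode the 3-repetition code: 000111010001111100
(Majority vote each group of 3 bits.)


Groups: 000, 111, 010, 001, 111, 100
Majority votes: 010010

010010


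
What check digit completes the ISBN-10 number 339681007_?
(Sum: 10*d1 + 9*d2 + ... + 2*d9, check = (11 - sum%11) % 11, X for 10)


Weighted sum: 238
238 mod 11 = 7

Check digit: 4


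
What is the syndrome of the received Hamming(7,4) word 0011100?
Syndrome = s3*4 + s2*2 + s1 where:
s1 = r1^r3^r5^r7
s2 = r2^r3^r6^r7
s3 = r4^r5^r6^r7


s1=0, s2=1, s3=0

Syndrome = 2 (error at position 2)


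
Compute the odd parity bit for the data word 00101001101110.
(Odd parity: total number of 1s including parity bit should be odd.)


Number of 1s in data: 7
Parity bit: 0

0


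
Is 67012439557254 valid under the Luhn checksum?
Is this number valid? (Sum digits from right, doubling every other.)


Luhn sum = 52
52 mod 10 = 2

Invalid (Luhn sum mod 10 = 2)


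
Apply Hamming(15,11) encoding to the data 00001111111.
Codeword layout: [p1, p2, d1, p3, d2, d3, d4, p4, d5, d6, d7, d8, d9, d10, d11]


Parity bits: p1=0, p2=0, p3=0, p4=1

000000011111111


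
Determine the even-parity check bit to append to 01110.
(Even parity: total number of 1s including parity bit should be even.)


Number of 1s in data: 3
Parity bit: 1

1


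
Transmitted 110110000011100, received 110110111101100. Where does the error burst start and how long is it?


XOR: 000000111110000

Burst at position 6, length 5


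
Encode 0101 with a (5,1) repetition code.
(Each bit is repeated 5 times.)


Each bit -> 5 copies

00000111110000011111


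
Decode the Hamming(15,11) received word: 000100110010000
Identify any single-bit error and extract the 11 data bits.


Syndrome = 0: no error detected

Data: 00010010000 (no errors)


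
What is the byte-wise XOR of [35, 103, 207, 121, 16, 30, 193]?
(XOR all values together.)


XOR chain: 35 ^ 103 ^ 207 ^ 121 ^ 16 ^ 30 ^ 193 = 61

61


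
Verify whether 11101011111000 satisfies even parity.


Number of 1s: 9

No, parity error (9 ones)


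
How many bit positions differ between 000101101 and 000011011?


XOR: 000110110
Count of 1s: 4

4


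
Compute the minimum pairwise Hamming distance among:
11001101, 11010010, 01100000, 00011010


Comparing all pairs, minimum distance: 3
Can detect 2 errors, correct 1 errors

3


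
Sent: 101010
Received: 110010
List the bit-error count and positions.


XOR: 011000

2 error(s) at position(s): 1, 2


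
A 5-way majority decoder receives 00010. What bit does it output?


Ones: 1 out of 5
Threshold: 3

0 (1/5 voted 1)


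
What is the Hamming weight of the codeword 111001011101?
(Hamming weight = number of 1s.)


Counting 1s in 111001011101

8


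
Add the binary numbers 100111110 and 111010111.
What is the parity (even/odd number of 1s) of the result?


100111110 = 318
111010111 = 471
Sum = 789 = 1100010101
1s count = 5

odd parity (5 ones in 1100010101)


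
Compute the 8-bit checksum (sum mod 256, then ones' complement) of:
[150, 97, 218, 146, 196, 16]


Sum = 823 mod 256 = 55
Complement = 200

200


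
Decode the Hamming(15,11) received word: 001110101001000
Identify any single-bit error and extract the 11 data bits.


Syndrome = 0: no error detected

Data: 11011001000 (no errors)


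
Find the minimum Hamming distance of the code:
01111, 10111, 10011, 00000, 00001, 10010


Comparing all pairs, minimum distance: 1
Can detect 0 errors, correct 0 errors

1


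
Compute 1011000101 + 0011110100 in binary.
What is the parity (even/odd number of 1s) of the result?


1011000101 = 709
0011110100 = 244
Sum = 953 = 1110111001
1s count = 7

odd parity (7 ones in 1110111001)


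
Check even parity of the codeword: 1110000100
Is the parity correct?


Number of 1s: 4

Yes, parity is correct (4 ones)


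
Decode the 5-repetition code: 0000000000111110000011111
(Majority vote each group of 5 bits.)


Groups: 00000, 00000, 11111, 00000, 11111
Majority votes: 00101

00101


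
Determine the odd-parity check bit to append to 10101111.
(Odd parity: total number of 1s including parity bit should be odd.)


Number of 1s in data: 6
Parity bit: 1

1


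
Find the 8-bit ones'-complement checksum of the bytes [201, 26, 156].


Sum = 383 mod 256 = 127
Complement = 128

128


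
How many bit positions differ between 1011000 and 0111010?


XOR: 1100010
Count of 1s: 3

3


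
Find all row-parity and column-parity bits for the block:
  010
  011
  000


Row parities: 100
Column parities: 001

Row P: 100, Col P: 001, Corner: 1


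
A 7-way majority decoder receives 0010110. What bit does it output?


Ones: 3 out of 7
Threshold: 4

0 (3/7 voted 1)


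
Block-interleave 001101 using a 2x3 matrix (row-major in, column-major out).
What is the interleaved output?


Matrix:
  001
  101
Read columns: 010011

010011


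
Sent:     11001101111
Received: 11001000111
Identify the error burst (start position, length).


XOR: 00000101000

Burst at position 5, length 3


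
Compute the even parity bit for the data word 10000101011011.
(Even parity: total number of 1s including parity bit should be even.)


Number of 1s in data: 7
Parity bit: 1

1


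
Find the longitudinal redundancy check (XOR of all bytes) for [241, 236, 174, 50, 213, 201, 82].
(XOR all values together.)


XOR chain: 241 ^ 236 ^ 174 ^ 50 ^ 213 ^ 201 ^ 82 = 207

207


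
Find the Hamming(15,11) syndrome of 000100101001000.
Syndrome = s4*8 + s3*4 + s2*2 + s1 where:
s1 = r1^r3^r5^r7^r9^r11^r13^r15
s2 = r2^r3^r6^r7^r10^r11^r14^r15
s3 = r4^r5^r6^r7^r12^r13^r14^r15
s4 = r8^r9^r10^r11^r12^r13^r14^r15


s1=0, s2=1, s3=1, s4=0

Syndrome = 6 (error at position 6)


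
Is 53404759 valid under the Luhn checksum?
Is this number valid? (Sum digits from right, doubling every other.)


Luhn sum = 37
37 mod 10 = 7

Invalid (Luhn sum mod 10 = 7)


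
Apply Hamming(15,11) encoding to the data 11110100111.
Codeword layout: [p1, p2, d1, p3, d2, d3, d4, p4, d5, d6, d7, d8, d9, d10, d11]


Parity bits: p1=1, p2=0, p3=0, p4=0

101011100100111


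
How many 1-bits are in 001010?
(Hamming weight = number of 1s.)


Counting 1s in 001010

2


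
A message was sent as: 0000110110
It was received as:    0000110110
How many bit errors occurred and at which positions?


XOR: 0000000000

0 errors (received matches sent)


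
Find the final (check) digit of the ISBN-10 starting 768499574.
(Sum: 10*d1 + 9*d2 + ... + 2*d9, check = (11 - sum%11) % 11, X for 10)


Weighted sum: 364
364 mod 11 = 1

Check digit: X


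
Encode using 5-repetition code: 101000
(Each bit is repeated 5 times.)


Each bit -> 5 copies

111110000011111000000000000000


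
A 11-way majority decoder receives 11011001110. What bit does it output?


Ones: 7 out of 11
Threshold: 6

1 (7/11 voted 1)


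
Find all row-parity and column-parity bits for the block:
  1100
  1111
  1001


Row parities: 000
Column parities: 1010

Row P: 000, Col P: 1010, Corner: 0


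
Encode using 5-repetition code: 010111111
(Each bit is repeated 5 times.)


Each bit -> 5 copies

000001111100000111111111111111111111111111111


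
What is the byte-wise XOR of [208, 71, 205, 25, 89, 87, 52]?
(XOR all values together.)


XOR chain: 208 ^ 71 ^ 205 ^ 25 ^ 89 ^ 87 ^ 52 = 121

121


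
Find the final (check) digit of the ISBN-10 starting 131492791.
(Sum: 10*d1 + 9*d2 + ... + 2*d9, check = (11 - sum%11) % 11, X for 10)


Weighted sum: 194
194 mod 11 = 7

Check digit: 4


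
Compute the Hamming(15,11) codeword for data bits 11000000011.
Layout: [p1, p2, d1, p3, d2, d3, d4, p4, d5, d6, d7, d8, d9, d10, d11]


Parity bits: p1=1, p2=1, p3=1, p4=0

111110000000011


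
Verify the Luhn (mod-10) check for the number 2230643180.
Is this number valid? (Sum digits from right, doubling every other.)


Luhn sum = 33
33 mod 10 = 3

Invalid (Luhn sum mod 10 = 3)


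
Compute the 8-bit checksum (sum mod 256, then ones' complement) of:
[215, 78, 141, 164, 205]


Sum = 803 mod 256 = 35
Complement = 220

220


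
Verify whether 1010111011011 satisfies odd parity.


Number of 1s: 9

Yes, parity is correct (9 ones)


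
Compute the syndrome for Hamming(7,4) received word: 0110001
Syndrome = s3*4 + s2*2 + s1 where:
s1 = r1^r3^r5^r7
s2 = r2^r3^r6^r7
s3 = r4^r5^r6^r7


s1=0, s2=1, s3=1

Syndrome = 6 (error at position 6)


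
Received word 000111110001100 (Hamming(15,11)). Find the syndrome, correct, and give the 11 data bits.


Syndrome = 9: error at position 9

Data: 01111001100 (corrected bit 9)


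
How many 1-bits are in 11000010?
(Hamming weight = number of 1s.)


Counting 1s in 11000010

3


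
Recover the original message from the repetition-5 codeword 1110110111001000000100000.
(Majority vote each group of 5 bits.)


Groups: 11101, 10111, 00100, 00001, 00000
Majority votes: 11000

11000


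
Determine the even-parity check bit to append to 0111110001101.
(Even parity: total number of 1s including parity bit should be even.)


Number of 1s in data: 8
Parity bit: 0

0


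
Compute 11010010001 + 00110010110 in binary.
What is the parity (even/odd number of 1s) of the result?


11010010001 = 1681
00110010110 = 406
Sum = 2087 = 100000100111
1s count = 5

odd parity (5 ones in 100000100111)


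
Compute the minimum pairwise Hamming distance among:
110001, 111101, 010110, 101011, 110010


Comparing all pairs, minimum distance: 2
Can detect 1 errors, correct 0 errors

2


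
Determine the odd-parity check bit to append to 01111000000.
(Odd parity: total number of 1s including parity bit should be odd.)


Number of 1s in data: 4
Parity bit: 1

1


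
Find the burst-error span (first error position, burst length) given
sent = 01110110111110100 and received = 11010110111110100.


XOR: 10100000000000000

Burst at position 0, length 3


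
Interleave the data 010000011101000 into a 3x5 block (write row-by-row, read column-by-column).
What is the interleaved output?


Matrix:
  01000
  00111
  01000
Read columns: 000101010010010

000101010010010


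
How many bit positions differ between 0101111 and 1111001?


XOR: 1010110
Count of 1s: 4

4


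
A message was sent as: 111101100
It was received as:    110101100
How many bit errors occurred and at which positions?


XOR: 001000000

1 error(s) at position(s): 2


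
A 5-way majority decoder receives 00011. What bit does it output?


Ones: 2 out of 5
Threshold: 3

0 (2/5 voted 1)


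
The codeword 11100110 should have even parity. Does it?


Number of 1s: 5

No, parity error (5 ones)


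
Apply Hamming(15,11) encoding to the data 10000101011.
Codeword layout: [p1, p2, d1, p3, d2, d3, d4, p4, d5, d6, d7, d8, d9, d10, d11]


Parity bits: p1=0, p2=0, p3=1, p4=0

001100000101011


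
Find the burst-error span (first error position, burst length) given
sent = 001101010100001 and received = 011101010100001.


XOR: 010000000000000

Burst at position 1, length 1


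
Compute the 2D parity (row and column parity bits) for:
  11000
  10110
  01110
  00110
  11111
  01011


Row parities: 011011
Column parities: 10010

Row P: 011011, Col P: 10010, Corner: 0


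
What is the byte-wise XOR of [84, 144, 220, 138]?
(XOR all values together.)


XOR chain: 84 ^ 144 ^ 220 ^ 138 = 146

146


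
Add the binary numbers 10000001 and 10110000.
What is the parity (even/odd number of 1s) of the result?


10000001 = 129
10110000 = 176
Sum = 305 = 100110001
1s count = 4

even parity (4 ones in 100110001)


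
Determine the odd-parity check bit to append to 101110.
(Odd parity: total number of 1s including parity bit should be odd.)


Number of 1s in data: 4
Parity bit: 1

1


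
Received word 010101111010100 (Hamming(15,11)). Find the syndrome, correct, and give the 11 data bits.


Syndrome = 0: no error detected

Data: 00111010100 (no errors)


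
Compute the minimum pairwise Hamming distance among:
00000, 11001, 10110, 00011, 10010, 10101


Comparing all pairs, minimum distance: 1
Can detect 0 errors, correct 0 errors

1


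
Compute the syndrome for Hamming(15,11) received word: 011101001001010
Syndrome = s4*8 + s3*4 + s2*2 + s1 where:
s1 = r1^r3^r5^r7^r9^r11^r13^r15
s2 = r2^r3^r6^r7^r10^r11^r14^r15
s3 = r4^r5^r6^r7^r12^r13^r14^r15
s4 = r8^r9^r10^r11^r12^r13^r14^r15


s1=0, s2=0, s3=0, s4=1

Syndrome = 8 (error at position 8)


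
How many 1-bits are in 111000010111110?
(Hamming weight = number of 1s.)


Counting 1s in 111000010111110

9


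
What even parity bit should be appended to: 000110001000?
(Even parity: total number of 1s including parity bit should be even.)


Number of 1s in data: 3
Parity bit: 1

1


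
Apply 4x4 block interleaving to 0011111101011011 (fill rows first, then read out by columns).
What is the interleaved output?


Matrix:
  0011
  1111
  0101
  1011
Read columns: 0101011011011111

0101011011011111


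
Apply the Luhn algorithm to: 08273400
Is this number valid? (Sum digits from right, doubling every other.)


Luhn sum = 29
29 mod 10 = 9

Invalid (Luhn sum mod 10 = 9)


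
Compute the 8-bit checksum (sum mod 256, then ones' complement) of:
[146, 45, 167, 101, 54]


Sum = 513 mod 256 = 1
Complement = 254

254


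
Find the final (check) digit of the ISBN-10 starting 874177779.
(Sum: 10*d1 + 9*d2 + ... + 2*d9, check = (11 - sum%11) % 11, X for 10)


Weighted sum: 326
326 mod 11 = 7

Check digit: 4


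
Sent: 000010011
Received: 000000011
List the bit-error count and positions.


XOR: 000010000

1 error(s) at position(s): 4


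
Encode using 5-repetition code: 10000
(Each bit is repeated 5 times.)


Each bit -> 5 copies

1111100000000000000000000


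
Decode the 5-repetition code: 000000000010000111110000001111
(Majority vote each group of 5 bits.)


Groups: 00000, 00000, 10000, 11111, 00000, 01111
Majority votes: 000101

000101


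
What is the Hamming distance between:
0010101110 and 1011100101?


XOR: 1001001011
Count of 1s: 5

5


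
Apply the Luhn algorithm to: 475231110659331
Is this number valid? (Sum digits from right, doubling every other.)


Luhn sum = 53
53 mod 10 = 3

Invalid (Luhn sum mod 10 = 3)


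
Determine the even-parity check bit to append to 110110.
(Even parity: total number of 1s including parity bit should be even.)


Number of 1s in data: 4
Parity bit: 0

0


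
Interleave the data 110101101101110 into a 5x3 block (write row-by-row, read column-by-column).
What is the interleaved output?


Matrix:
  110
  101
  101
  101
  110
Read columns: 111111000101110

111111000101110


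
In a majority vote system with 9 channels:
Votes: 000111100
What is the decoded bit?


Ones: 4 out of 9
Threshold: 5

0 (4/9 voted 1)


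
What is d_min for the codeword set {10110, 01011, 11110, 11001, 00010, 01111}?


Comparing all pairs, minimum distance: 1
Can detect 0 errors, correct 0 errors

1


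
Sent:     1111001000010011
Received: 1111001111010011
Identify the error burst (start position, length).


XOR: 0000000111000000

Burst at position 7, length 3


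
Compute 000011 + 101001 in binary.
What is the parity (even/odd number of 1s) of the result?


000011 = 3
101001 = 41
Sum = 44 = 101100
1s count = 3

odd parity (3 ones in 101100)


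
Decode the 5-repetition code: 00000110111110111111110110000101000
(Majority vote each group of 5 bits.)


Groups: 00000, 11011, 11101, 11111, 11011, 00001, 01000
Majority votes: 0111100

0111100


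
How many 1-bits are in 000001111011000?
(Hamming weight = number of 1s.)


Counting 1s in 000001111011000

6


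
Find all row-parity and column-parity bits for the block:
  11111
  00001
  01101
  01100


Row parities: 1110
Column parities: 11111

Row P: 1110, Col P: 11111, Corner: 1


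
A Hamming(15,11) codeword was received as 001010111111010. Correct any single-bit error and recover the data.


Syndrome = 3: error at position 3

Data: 01011111010 (corrected bit 3)


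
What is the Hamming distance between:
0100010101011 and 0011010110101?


XOR: 0111000011110
Count of 1s: 7

7


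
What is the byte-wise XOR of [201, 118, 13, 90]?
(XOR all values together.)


XOR chain: 201 ^ 118 ^ 13 ^ 90 = 232

232


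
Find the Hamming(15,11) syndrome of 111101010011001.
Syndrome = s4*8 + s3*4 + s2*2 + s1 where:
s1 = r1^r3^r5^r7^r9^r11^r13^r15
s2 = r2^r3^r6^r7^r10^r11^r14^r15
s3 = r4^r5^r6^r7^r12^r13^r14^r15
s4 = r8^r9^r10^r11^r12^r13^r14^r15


s1=0, s2=1, s3=0, s4=0

Syndrome = 2 (error at position 2)


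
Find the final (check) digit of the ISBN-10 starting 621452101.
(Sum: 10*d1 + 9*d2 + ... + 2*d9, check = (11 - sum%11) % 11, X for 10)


Weighted sum: 160
160 mod 11 = 6

Check digit: 5


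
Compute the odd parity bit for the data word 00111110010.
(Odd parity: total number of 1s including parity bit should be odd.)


Number of 1s in data: 6
Parity bit: 1

1


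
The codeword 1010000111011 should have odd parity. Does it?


Number of 1s: 7

Yes, parity is correct (7 ones)


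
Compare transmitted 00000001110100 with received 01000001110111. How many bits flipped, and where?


XOR: 01000000000011

3 error(s) at position(s): 1, 12, 13


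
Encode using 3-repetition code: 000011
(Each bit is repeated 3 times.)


Each bit -> 3 copies

000000000000111111


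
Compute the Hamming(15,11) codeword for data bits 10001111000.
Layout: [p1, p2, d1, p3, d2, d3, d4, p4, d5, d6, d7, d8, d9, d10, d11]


Parity bits: p1=1, p2=1, p3=1, p4=0

111100001111000


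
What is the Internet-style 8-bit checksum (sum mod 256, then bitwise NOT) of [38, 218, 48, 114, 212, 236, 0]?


Sum = 866 mod 256 = 98
Complement = 157

157


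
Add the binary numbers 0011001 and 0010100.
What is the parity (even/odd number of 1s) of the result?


0011001 = 25
0010100 = 20
Sum = 45 = 101101
1s count = 4

even parity (4 ones in 101101)


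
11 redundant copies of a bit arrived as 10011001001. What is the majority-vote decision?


Ones: 5 out of 11
Threshold: 6

0 (5/11 voted 1)
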